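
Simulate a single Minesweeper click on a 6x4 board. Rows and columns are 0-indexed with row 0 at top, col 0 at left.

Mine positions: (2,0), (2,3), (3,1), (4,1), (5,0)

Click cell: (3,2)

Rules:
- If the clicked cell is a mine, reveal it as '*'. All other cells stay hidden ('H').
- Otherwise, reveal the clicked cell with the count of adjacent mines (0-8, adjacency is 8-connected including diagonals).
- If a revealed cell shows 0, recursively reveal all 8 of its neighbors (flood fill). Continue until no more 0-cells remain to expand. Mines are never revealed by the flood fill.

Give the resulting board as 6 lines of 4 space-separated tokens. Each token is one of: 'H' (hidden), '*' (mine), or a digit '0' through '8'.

H H H H
H H H H
H H H H
H H 3 H
H H H H
H H H H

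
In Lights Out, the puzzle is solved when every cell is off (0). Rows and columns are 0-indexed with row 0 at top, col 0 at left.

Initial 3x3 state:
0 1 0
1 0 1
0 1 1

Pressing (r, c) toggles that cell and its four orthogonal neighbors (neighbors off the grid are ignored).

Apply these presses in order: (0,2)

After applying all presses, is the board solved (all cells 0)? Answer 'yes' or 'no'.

Answer: no

Derivation:
After press 1 at (0,2):
0 0 1
1 0 0
0 1 1

Lights still on: 4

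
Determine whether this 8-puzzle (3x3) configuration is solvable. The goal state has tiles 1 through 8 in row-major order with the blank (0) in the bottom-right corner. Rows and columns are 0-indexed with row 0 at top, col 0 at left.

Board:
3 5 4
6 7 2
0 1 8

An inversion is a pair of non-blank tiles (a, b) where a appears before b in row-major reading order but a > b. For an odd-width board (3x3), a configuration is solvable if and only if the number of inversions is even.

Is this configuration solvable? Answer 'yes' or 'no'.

Answer: yes

Derivation:
Inversions (pairs i<j in row-major order where tile[i] > tile[j] > 0): 12
12 is even, so the puzzle is solvable.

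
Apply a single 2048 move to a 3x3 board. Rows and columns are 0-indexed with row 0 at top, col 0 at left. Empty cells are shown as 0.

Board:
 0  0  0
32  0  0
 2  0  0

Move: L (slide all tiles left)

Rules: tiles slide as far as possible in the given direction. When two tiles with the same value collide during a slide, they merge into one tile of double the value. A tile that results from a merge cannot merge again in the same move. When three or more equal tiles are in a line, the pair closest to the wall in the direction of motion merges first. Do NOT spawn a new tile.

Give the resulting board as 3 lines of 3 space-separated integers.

Slide left:
row 0: [0, 0, 0] -> [0, 0, 0]
row 1: [32, 0, 0] -> [32, 0, 0]
row 2: [2, 0, 0] -> [2, 0, 0]

Answer:  0  0  0
32  0  0
 2  0  0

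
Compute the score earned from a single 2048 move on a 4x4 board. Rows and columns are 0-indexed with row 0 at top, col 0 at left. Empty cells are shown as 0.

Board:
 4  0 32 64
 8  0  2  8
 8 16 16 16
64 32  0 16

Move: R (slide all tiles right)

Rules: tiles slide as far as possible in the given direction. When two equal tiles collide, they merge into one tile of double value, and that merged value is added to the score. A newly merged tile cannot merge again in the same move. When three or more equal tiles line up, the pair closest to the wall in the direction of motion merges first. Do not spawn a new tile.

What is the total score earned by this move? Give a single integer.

Answer: 32

Derivation:
Slide right:
row 0: [4, 0, 32, 64] -> [0, 4, 32, 64]  score +0 (running 0)
row 1: [8, 0, 2, 8] -> [0, 8, 2, 8]  score +0 (running 0)
row 2: [8, 16, 16, 16] -> [0, 8, 16, 32]  score +32 (running 32)
row 3: [64, 32, 0, 16] -> [0, 64, 32, 16]  score +0 (running 32)
Board after move:
 0  4 32 64
 0  8  2  8
 0  8 16 32
 0 64 32 16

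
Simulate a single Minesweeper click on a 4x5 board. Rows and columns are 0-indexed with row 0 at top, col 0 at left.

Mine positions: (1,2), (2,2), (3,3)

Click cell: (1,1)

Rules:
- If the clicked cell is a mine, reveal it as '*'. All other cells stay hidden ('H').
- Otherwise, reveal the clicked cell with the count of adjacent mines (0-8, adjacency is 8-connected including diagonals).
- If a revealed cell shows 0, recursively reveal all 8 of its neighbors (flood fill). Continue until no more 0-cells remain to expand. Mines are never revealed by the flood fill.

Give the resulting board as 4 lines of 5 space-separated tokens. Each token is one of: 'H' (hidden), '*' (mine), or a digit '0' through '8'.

H H H H H
H 2 H H H
H H H H H
H H H H H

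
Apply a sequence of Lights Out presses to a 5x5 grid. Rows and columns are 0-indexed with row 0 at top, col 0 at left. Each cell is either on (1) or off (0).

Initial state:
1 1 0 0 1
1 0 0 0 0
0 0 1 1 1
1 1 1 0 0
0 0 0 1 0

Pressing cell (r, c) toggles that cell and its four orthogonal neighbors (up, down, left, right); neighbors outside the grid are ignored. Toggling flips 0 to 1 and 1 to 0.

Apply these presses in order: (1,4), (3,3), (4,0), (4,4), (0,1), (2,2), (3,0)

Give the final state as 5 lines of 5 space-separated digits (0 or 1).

Answer: 0 0 1 0 0
1 1 1 1 1
1 1 0 1 0
1 0 1 1 0
0 1 0 1 1

Derivation:
After press 1 at (1,4):
1 1 0 0 0
1 0 0 1 1
0 0 1 1 0
1 1 1 0 0
0 0 0 1 0

After press 2 at (3,3):
1 1 0 0 0
1 0 0 1 1
0 0 1 0 0
1 1 0 1 1
0 0 0 0 0

After press 3 at (4,0):
1 1 0 0 0
1 0 0 1 1
0 0 1 0 0
0 1 0 1 1
1 1 0 0 0

After press 4 at (4,4):
1 1 0 0 0
1 0 0 1 1
0 0 1 0 0
0 1 0 1 0
1 1 0 1 1

After press 5 at (0,1):
0 0 1 0 0
1 1 0 1 1
0 0 1 0 0
0 1 0 1 0
1 1 0 1 1

After press 6 at (2,2):
0 0 1 0 0
1 1 1 1 1
0 1 0 1 0
0 1 1 1 0
1 1 0 1 1

After press 7 at (3,0):
0 0 1 0 0
1 1 1 1 1
1 1 0 1 0
1 0 1 1 0
0 1 0 1 1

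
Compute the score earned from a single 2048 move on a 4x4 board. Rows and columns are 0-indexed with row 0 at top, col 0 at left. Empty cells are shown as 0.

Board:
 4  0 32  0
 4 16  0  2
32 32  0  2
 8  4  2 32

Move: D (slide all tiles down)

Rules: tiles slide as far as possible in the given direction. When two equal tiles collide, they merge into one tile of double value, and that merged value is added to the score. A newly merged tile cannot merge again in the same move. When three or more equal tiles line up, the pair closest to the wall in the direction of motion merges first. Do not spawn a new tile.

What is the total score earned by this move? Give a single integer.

Slide down:
col 0: [4, 4, 32, 8] -> [0, 8, 32, 8]  score +8 (running 8)
col 1: [0, 16, 32, 4] -> [0, 16, 32, 4]  score +0 (running 8)
col 2: [32, 0, 0, 2] -> [0, 0, 32, 2]  score +0 (running 8)
col 3: [0, 2, 2, 32] -> [0, 0, 4, 32]  score +4 (running 12)
Board after move:
 0  0  0  0
 8 16  0  0
32 32 32  4
 8  4  2 32

Answer: 12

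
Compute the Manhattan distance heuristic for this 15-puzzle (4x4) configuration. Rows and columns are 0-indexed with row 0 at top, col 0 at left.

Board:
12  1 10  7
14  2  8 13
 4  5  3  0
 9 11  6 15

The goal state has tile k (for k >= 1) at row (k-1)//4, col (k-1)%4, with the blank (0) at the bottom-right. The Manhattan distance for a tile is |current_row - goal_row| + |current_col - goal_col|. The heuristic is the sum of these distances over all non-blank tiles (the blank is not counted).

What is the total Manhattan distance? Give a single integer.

Answer: 37

Derivation:
Tile 12: (0,0)->(2,3) = 5
Tile 1: (0,1)->(0,0) = 1
Tile 10: (0,2)->(2,1) = 3
Tile 7: (0,3)->(1,2) = 2
Tile 14: (1,0)->(3,1) = 3
Tile 2: (1,1)->(0,1) = 1
Tile 8: (1,2)->(1,3) = 1
Tile 13: (1,3)->(3,0) = 5
Tile 4: (2,0)->(0,3) = 5
Tile 5: (2,1)->(1,0) = 2
Tile 3: (2,2)->(0,2) = 2
Tile 9: (3,0)->(2,0) = 1
Tile 11: (3,1)->(2,2) = 2
Tile 6: (3,2)->(1,1) = 3
Tile 15: (3,3)->(3,2) = 1
Sum: 5 + 1 + 3 + 2 + 3 + 1 + 1 + 5 + 5 + 2 + 2 + 1 + 2 + 3 + 1 = 37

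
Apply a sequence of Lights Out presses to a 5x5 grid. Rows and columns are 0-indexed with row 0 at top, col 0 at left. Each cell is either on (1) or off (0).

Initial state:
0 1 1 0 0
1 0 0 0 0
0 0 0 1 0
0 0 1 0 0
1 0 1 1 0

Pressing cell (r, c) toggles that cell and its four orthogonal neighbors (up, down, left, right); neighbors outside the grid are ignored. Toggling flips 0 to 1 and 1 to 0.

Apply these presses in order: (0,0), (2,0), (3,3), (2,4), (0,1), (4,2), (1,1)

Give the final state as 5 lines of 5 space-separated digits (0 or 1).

After press 1 at (0,0):
1 0 1 0 0
0 0 0 0 0
0 0 0 1 0
0 0 1 0 0
1 0 1 1 0

After press 2 at (2,0):
1 0 1 0 0
1 0 0 0 0
1 1 0 1 0
1 0 1 0 0
1 0 1 1 0

After press 3 at (3,3):
1 0 1 0 0
1 0 0 0 0
1 1 0 0 0
1 0 0 1 1
1 0 1 0 0

After press 4 at (2,4):
1 0 1 0 0
1 0 0 0 1
1 1 0 1 1
1 0 0 1 0
1 0 1 0 0

After press 5 at (0,1):
0 1 0 0 0
1 1 0 0 1
1 1 0 1 1
1 0 0 1 0
1 0 1 0 0

After press 6 at (4,2):
0 1 0 0 0
1 1 0 0 1
1 1 0 1 1
1 0 1 1 0
1 1 0 1 0

After press 7 at (1,1):
0 0 0 0 0
0 0 1 0 1
1 0 0 1 1
1 0 1 1 0
1 1 0 1 0

Answer: 0 0 0 0 0
0 0 1 0 1
1 0 0 1 1
1 0 1 1 0
1 1 0 1 0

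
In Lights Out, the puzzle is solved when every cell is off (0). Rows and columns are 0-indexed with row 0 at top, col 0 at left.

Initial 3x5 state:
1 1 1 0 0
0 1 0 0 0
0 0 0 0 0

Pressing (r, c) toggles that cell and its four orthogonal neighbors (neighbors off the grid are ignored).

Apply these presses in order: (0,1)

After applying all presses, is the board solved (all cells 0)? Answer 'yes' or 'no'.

Answer: yes

Derivation:
After press 1 at (0,1):
0 0 0 0 0
0 0 0 0 0
0 0 0 0 0

Lights still on: 0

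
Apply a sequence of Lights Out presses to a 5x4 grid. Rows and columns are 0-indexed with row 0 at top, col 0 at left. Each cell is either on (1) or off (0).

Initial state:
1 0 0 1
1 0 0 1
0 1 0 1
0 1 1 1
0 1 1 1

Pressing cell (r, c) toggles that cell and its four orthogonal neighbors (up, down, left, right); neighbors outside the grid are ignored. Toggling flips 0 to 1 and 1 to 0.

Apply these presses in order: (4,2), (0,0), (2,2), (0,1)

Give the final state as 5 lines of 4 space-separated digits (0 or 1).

Answer: 1 0 1 1
0 1 1 1
0 0 1 0
0 1 1 1
0 0 0 0

Derivation:
After press 1 at (4,2):
1 0 0 1
1 0 0 1
0 1 0 1
0 1 0 1
0 0 0 0

After press 2 at (0,0):
0 1 0 1
0 0 0 1
0 1 0 1
0 1 0 1
0 0 0 0

After press 3 at (2,2):
0 1 0 1
0 0 1 1
0 0 1 0
0 1 1 1
0 0 0 0

After press 4 at (0,1):
1 0 1 1
0 1 1 1
0 0 1 0
0 1 1 1
0 0 0 0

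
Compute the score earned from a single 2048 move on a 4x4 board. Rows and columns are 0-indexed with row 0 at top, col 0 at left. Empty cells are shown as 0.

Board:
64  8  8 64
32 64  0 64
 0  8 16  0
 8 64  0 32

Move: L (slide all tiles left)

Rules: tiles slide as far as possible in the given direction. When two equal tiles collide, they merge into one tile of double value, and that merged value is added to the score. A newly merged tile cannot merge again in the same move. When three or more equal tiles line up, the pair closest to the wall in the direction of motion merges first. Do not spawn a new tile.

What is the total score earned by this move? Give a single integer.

Slide left:
row 0: [64, 8, 8, 64] -> [64, 16, 64, 0]  score +16 (running 16)
row 1: [32, 64, 0, 64] -> [32, 128, 0, 0]  score +128 (running 144)
row 2: [0, 8, 16, 0] -> [8, 16, 0, 0]  score +0 (running 144)
row 3: [8, 64, 0, 32] -> [8, 64, 32, 0]  score +0 (running 144)
Board after move:
 64  16  64   0
 32 128   0   0
  8  16   0   0
  8  64  32   0

Answer: 144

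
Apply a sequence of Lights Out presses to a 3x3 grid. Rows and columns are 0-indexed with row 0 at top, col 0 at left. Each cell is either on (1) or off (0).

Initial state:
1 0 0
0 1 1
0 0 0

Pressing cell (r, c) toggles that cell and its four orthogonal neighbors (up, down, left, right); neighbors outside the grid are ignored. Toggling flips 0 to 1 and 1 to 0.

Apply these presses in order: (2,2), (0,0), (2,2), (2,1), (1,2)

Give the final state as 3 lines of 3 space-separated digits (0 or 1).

After press 1 at (2,2):
1 0 0
0 1 0
0 1 1

After press 2 at (0,0):
0 1 0
1 1 0
0 1 1

After press 3 at (2,2):
0 1 0
1 1 1
0 0 0

After press 4 at (2,1):
0 1 0
1 0 1
1 1 1

After press 5 at (1,2):
0 1 1
1 1 0
1 1 0

Answer: 0 1 1
1 1 0
1 1 0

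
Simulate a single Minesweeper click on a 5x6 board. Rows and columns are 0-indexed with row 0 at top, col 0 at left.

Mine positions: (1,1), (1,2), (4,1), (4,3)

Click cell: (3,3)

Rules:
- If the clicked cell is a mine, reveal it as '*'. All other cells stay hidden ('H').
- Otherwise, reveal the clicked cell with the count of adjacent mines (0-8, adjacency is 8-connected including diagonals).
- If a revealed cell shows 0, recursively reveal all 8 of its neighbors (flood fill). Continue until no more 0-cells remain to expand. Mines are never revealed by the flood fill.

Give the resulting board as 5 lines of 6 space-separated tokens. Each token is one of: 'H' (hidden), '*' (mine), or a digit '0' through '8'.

H H H H H H
H H H H H H
H H H H H H
H H H 1 H H
H H H H H H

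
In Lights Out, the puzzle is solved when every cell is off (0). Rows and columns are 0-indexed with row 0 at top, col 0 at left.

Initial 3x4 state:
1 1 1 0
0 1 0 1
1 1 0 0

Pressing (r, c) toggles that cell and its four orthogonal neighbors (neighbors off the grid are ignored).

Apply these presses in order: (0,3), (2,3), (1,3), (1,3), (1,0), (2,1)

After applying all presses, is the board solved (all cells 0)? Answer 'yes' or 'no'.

After press 1 at (0,3):
1 1 0 1
0 1 0 0
1 1 0 0

After press 2 at (2,3):
1 1 0 1
0 1 0 1
1 1 1 1

After press 3 at (1,3):
1 1 0 0
0 1 1 0
1 1 1 0

After press 4 at (1,3):
1 1 0 1
0 1 0 1
1 1 1 1

After press 5 at (1,0):
0 1 0 1
1 0 0 1
0 1 1 1

After press 6 at (2,1):
0 1 0 1
1 1 0 1
1 0 0 1

Lights still on: 7

Answer: no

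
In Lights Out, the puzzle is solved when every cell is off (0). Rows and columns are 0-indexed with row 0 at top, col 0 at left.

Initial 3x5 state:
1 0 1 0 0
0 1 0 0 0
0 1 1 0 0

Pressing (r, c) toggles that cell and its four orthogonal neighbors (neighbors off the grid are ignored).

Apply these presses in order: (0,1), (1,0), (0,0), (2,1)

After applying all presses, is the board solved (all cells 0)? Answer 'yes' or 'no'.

After press 1 at (0,1):
0 1 0 0 0
0 0 0 0 0
0 1 1 0 0

After press 2 at (1,0):
1 1 0 0 0
1 1 0 0 0
1 1 1 0 0

After press 3 at (0,0):
0 0 0 0 0
0 1 0 0 0
1 1 1 0 0

After press 4 at (2,1):
0 0 0 0 0
0 0 0 0 0
0 0 0 0 0

Lights still on: 0

Answer: yes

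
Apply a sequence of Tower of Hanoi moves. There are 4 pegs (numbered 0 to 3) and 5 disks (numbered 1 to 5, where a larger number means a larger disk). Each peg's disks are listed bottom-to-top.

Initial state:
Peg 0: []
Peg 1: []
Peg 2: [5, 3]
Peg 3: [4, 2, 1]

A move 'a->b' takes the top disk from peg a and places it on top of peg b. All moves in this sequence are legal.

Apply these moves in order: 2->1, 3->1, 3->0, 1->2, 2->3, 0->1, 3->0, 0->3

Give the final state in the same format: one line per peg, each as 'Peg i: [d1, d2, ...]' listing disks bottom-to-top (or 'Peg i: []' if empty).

After move 1 (2->1):
Peg 0: []
Peg 1: [3]
Peg 2: [5]
Peg 3: [4, 2, 1]

After move 2 (3->1):
Peg 0: []
Peg 1: [3, 1]
Peg 2: [5]
Peg 3: [4, 2]

After move 3 (3->0):
Peg 0: [2]
Peg 1: [3, 1]
Peg 2: [5]
Peg 3: [4]

After move 4 (1->2):
Peg 0: [2]
Peg 1: [3]
Peg 2: [5, 1]
Peg 3: [4]

After move 5 (2->3):
Peg 0: [2]
Peg 1: [3]
Peg 2: [5]
Peg 3: [4, 1]

After move 6 (0->1):
Peg 0: []
Peg 1: [3, 2]
Peg 2: [5]
Peg 3: [4, 1]

After move 7 (3->0):
Peg 0: [1]
Peg 1: [3, 2]
Peg 2: [5]
Peg 3: [4]

After move 8 (0->3):
Peg 0: []
Peg 1: [3, 2]
Peg 2: [5]
Peg 3: [4, 1]

Answer: Peg 0: []
Peg 1: [3, 2]
Peg 2: [5]
Peg 3: [4, 1]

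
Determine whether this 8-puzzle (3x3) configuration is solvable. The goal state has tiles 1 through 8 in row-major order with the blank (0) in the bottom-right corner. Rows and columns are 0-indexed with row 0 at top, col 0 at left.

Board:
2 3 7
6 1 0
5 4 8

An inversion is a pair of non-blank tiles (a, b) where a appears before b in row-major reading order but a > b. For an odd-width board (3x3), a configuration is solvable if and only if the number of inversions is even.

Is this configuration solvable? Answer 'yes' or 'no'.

Inversions (pairs i<j in row-major order where tile[i] > tile[j] > 0): 10
10 is even, so the puzzle is solvable.

Answer: yes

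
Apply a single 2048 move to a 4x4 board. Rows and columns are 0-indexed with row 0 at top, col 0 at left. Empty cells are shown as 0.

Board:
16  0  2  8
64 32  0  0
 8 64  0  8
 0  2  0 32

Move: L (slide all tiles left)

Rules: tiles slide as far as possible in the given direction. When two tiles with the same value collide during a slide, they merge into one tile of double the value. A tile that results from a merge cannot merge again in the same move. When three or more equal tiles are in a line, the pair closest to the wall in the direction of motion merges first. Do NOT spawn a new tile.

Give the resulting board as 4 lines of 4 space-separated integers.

Answer: 16  2  8  0
64 32  0  0
 8 64  8  0
 2 32  0  0

Derivation:
Slide left:
row 0: [16, 0, 2, 8] -> [16, 2, 8, 0]
row 1: [64, 32, 0, 0] -> [64, 32, 0, 0]
row 2: [8, 64, 0, 8] -> [8, 64, 8, 0]
row 3: [0, 2, 0, 32] -> [2, 32, 0, 0]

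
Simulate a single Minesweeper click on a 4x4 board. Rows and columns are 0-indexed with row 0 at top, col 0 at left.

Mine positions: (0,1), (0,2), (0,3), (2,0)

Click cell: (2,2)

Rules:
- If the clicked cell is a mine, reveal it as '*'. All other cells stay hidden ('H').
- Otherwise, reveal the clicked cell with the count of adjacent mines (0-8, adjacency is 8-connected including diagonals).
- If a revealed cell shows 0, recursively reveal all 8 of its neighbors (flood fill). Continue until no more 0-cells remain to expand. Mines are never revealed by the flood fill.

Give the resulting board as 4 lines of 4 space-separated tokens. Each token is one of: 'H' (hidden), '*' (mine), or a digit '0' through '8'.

H H H H
H 3 3 2
H 1 0 0
H 1 0 0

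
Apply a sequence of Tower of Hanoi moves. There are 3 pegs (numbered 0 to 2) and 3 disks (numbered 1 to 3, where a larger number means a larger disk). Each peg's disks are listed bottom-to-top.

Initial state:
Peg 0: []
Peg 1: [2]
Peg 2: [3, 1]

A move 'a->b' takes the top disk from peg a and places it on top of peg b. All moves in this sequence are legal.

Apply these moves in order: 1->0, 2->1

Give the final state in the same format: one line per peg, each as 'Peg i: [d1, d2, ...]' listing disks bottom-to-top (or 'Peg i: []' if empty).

After move 1 (1->0):
Peg 0: [2]
Peg 1: []
Peg 2: [3, 1]

After move 2 (2->1):
Peg 0: [2]
Peg 1: [1]
Peg 2: [3]

Answer: Peg 0: [2]
Peg 1: [1]
Peg 2: [3]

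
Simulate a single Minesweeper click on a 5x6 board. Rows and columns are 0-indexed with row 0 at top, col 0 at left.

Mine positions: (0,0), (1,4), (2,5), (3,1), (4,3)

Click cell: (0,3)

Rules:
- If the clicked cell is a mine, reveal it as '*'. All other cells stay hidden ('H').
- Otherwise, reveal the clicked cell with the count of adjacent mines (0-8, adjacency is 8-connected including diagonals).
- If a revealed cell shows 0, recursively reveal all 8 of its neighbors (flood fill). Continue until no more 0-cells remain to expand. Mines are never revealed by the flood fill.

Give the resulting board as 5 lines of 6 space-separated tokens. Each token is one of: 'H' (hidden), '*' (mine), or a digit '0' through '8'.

H H H 1 H H
H H H H H H
H H H H H H
H H H H H H
H H H H H H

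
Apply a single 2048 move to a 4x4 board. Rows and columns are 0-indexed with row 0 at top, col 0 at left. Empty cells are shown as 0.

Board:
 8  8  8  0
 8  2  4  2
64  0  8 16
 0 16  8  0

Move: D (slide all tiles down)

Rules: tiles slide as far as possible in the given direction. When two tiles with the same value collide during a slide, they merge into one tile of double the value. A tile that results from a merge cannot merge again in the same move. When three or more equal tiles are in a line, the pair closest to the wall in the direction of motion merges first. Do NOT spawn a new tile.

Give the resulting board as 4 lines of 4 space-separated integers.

Answer:  0  0  0  0
 0  8  8  0
16  2  4  2
64 16 16 16

Derivation:
Slide down:
col 0: [8, 8, 64, 0] -> [0, 0, 16, 64]
col 1: [8, 2, 0, 16] -> [0, 8, 2, 16]
col 2: [8, 4, 8, 8] -> [0, 8, 4, 16]
col 3: [0, 2, 16, 0] -> [0, 0, 2, 16]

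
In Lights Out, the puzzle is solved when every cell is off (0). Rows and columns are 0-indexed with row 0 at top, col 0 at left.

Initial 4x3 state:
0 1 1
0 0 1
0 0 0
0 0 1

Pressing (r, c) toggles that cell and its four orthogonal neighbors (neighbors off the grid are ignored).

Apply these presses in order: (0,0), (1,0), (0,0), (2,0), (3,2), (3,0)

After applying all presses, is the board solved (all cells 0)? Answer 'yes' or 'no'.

After press 1 at (0,0):
1 0 1
1 0 1
0 0 0
0 0 1

After press 2 at (1,0):
0 0 1
0 1 1
1 0 0
0 0 1

After press 3 at (0,0):
1 1 1
1 1 1
1 0 0
0 0 1

After press 4 at (2,0):
1 1 1
0 1 1
0 1 0
1 0 1

After press 5 at (3,2):
1 1 1
0 1 1
0 1 1
1 1 0

After press 6 at (3,0):
1 1 1
0 1 1
1 1 1
0 0 0

Lights still on: 8

Answer: no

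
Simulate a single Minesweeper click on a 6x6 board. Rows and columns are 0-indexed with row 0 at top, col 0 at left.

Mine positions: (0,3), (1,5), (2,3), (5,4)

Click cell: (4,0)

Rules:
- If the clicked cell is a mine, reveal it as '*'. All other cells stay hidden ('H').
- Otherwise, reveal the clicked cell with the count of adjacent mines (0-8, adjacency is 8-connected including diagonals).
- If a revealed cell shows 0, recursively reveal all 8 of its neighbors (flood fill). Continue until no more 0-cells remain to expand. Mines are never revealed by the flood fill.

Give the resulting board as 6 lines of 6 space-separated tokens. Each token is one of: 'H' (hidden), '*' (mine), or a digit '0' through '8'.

0 0 1 H H H
0 0 2 H H H
0 0 1 H H H
0 0 1 1 H H
0 0 0 1 H H
0 0 0 1 H H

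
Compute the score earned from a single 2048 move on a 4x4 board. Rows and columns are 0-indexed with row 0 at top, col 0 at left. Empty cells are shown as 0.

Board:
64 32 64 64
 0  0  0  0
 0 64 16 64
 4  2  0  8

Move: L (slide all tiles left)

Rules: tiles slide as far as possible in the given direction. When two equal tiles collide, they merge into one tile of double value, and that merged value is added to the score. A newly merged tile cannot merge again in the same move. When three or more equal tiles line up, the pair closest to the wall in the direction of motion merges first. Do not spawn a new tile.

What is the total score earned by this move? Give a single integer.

Slide left:
row 0: [64, 32, 64, 64] -> [64, 32, 128, 0]  score +128 (running 128)
row 1: [0, 0, 0, 0] -> [0, 0, 0, 0]  score +0 (running 128)
row 2: [0, 64, 16, 64] -> [64, 16, 64, 0]  score +0 (running 128)
row 3: [4, 2, 0, 8] -> [4, 2, 8, 0]  score +0 (running 128)
Board after move:
 64  32 128   0
  0   0   0   0
 64  16  64   0
  4   2   8   0

Answer: 128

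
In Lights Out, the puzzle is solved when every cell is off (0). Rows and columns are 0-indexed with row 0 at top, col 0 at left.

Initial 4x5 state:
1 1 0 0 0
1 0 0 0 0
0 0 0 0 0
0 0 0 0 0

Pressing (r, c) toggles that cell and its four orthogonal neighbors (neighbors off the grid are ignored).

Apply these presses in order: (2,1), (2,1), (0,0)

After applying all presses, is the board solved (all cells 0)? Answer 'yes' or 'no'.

Answer: yes

Derivation:
After press 1 at (2,1):
1 1 0 0 0
1 1 0 0 0
1 1 1 0 0
0 1 0 0 0

After press 2 at (2,1):
1 1 0 0 0
1 0 0 0 0
0 0 0 0 0
0 0 0 0 0

After press 3 at (0,0):
0 0 0 0 0
0 0 0 0 0
0 0 0 0 0
0 0 0 0 0

Lights still on: 0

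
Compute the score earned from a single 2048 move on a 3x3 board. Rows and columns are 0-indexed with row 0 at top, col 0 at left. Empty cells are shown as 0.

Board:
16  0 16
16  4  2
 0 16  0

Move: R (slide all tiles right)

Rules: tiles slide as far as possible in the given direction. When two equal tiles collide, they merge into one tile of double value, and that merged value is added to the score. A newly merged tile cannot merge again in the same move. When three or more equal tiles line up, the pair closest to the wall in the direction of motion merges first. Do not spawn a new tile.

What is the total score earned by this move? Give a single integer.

Answer: 32

Derivation:
Slide right:
row 0: [16, 0, 16] -> [0, 0, 32]  score +32 (running 32)
row 1: [16, 4, 2] -> [16, 4, 2]  score +0 (running 32)
row 2: [0, 16, 0] -> [0, 0, 16]  score +0 (running 32)
Board after move:
 0  0 32
16  4  2
 0  0 16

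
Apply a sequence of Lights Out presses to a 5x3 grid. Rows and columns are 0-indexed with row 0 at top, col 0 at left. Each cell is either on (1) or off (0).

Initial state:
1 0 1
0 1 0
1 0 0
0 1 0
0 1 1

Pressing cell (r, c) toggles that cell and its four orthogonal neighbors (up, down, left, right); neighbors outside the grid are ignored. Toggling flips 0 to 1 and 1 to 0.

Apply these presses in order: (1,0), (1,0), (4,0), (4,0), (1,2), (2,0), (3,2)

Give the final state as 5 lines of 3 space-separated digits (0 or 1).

Answer: 1 0 0
1 0 1
0 1 0
1 0 1
0 1 0

Derivation:
After press 1 at (1,0):
0 0 1
1 0 0
0 0 0
0 1 0
0 1 1

After press 2 at (1,0):
1 0 1
0 1 0
1 0 0
0 1 0
0 1 1

After press 3 at (4,0):
1 0 1
0 1 0
1 0 0
1 1 0
1 0 1

After press 4 at (4,0):
1 0 1
0 1 0
1 0 0
0 1 0
0 1 1

After press 5 at (1,2):
1 0 0
0 0 1
1 0 1
0 1 0
0 1 1

After press 6 at (2,0):
1 0 0
1 0 1
0 1 1
1 1 0
0 1 1

After press 7 at (3,2):
1 0 0
1 0 1
0 1 0
1 0 1
0 1 0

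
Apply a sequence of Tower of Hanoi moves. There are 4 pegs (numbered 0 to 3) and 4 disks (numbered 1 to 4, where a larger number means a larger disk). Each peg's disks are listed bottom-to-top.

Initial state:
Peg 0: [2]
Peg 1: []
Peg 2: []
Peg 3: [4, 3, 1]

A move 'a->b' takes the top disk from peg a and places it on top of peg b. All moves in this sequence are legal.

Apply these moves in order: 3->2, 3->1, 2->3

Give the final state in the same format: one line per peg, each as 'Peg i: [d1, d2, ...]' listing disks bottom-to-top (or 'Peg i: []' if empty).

Answer: Peg 0: [2]
Peg 1: [3]
Peg 2: []
Peg 3: [4, 1]

Derivation:
After move 1 (3->2):
Peg 0: [2]
Peg 1: []
Peg 2: [1]
Peg 3: [4, 3]

After move 2 (3->1):
Peg 0: [2]
Peg 1: [3]
Peg 2: [1]
Peg 3: [4]

After move 3 (2->3):
Peg 0: [2]
Peg 1: [3]
Peg 2: []
Peg 3: [4, 1]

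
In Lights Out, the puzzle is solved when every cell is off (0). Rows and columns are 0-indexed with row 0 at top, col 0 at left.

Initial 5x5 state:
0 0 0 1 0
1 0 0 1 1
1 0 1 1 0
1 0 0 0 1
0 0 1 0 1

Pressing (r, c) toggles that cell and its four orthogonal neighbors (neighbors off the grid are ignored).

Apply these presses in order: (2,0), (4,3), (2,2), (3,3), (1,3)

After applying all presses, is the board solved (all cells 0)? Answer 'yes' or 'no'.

Answer: yes

Derivation:
After press 1 at (2,0):
0 0 0 1 0
0 0 0 1 1
0 1 1 1 0
0 0 0 0 1
0 0 1 0 1

After press 2 at (4,3):
0 0 0 1 0
0 0 0 1 1
0 1 1 1 0
0 0 0 1 1
0 0 0 1 0

After press 3 at (2,2):
0 0 0 1 0
0 0 1 1 1
0 0 0 0 0
0 0 1 1 1
0 0 0 1 0

After press 4 at (3,3):
0 0 0 1 0
0 0 1 1 1
0 0 0 1 0
0 0 0 0 0
0 0 0 0 0

After press 5 at (1,3):
0 0 0 0 0
0 0 0 0 0
0 0 0 0 0
0 0 0 0 0
0 0 0 0 0

Lights still on: 0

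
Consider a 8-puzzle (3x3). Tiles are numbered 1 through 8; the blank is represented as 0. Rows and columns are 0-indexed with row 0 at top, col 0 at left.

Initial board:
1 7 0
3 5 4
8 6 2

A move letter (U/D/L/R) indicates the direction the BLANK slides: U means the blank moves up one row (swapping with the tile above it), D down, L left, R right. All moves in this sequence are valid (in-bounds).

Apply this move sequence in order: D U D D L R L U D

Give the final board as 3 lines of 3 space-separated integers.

After move 1 (D):
1 7 4
3 5 0
8 6 2

After move 2 (U):
1 7 0
3 5 4
8 6 2

After move 3 (D):
1 7 4
3 5 0
8 6 2

After move 4 (D):
1 7 4
3 5 2
8 6 0

After move 5 (L):
1 7 4
3 5 2
8 0 6

After move 6 (R):
1 7 4
3 5 2
8 6 0

After move 7 (L):
1 7 4
3 5 2
8 0 6

After move 8 (U):
1 7 4
3 0 2
8 5 6

After move 9 (D):
1 7 4
3 5 2
8 0 6

Answer: 1 7 4
3 5 2
8 0 6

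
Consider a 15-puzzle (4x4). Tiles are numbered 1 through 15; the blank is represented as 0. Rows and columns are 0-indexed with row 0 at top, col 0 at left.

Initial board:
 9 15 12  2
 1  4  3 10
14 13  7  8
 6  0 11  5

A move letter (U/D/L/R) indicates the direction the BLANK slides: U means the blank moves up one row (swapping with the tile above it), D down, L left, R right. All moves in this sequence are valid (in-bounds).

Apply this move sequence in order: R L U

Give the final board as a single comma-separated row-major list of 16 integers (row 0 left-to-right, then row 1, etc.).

Answer: 9, 15, 12, 2, 1, 4, 3, 10, 14, 0, 7, 8, 6, 13, 11, 5

Derivation:
After move 1 (R):
 9 15 12  2
 1  4  3 10
14 13  7  8
 6 11  0  5

After move 2 (L):
 9 15 12  2
 1  4  3 10
14 13  7  8
 6  0 11  5

After move 3 (U):
 9 15 12  2
 1  4  3 10
14  0  7  8
 6 13 11  5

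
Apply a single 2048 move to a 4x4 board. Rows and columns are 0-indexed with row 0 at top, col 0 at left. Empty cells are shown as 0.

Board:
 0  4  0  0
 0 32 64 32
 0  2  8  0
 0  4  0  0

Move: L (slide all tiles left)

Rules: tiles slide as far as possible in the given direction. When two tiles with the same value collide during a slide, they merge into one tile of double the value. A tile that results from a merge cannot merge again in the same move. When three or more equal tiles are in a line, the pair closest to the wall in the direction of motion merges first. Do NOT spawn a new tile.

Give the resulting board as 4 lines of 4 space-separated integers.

Slide left:
row 0: [0, 4, 0, 0] -> [4, 0, 0, 0]
row 1: [0, 32, 64, 32] -> [32, 64, 32, 0]
row 2: [0, 2, 8, 0] -> [2, 8, 0, 0]
row 3: [0, 4, 0, 0] -> [4, 0, 0, 0]

Answer:  4  0  0  0
32 64 32  0
 2  8  0  0
 4  0  0  0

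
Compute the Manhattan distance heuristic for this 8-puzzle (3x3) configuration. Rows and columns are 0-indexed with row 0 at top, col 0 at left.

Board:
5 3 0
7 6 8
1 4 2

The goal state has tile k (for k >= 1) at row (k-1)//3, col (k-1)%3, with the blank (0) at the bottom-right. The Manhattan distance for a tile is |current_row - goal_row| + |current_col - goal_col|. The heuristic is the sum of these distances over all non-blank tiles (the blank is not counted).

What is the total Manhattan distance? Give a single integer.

Answer: 14

Derivation:
Tile 5: at (0,0), goal (1,1), distance |0-1|+|0-1| = 2
Tile 3: at (0,1), goal (0,2), distance |0-0|+|1-2| = 1
Tile 7: at (1,0), goal (2,0), distance |1-2|+|0-0| = 1
Tile 6: at (1,1), goal (1,2), distance |1-1|+|1-2| = 1
Tile 8: at (1,2), goal (2,1), distance |1-2|+|2-1| = 2
Tile 1: at (2,0), goal (0,0), distance |2-0|+|0-0| = 2
Tile 4: at (2,1), goal (1,0), distance |2-1|+|1-0| = 2
Tile 2: at (2,2), goal (0,1), distance |2-0|+|2-1| = 3
Sum: 2 + 1 + 1 + 1 + 2 + 2 + 2 + 3 = 14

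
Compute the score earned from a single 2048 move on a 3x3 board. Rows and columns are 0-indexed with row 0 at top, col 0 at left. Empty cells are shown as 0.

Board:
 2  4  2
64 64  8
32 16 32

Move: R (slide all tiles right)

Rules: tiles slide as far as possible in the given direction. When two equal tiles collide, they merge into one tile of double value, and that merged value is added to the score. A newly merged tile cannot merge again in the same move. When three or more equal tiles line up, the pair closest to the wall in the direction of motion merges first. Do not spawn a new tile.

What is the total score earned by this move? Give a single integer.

Answer: 128

Derivation:
Slide right:
row 0: [2, 4, 2] -> [2, 4, 2]  score +0 (running 0)
row 1: [64, 64, 8] -> [0, 128, 8]  score +128 (running 128)
row 2: [32, 16, 32] -> [32, 16, 32]  score +0 (running 128)
Board after move:
  2   4   2
  0 128   8
 32  16  32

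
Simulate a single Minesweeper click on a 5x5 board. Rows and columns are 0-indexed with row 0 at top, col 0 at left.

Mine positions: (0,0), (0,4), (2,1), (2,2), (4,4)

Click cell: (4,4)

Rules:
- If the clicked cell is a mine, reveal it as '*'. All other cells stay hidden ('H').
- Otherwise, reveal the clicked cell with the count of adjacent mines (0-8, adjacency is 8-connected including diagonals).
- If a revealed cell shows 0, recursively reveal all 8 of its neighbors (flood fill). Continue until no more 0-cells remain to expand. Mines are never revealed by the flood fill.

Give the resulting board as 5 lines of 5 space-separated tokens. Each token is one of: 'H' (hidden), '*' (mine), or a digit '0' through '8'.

H H H H H
H H H H H
H H H H H
H H H H H
H H H H *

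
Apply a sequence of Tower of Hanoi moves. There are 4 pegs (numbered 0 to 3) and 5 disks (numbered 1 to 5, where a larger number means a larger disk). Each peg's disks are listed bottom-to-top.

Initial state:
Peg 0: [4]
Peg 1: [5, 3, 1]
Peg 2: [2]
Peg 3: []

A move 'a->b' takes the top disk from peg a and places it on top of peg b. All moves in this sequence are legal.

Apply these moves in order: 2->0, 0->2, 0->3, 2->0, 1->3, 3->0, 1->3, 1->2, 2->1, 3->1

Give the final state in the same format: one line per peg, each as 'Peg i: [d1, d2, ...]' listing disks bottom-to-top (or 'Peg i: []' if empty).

After move 1 (2->0):
Peg 0: [4, 2]
Peg 1: [5, 3, 1]
Peg 2: []
Peg 3: []

After move 2 (0->2):
Peg 0: [4]
Peg 1: [5, 3, 1]
Peg 2: [2]
Peg 3: []

After move 3 (0->3):
Peg 0: []
Peg 1: [5, 3, 1]
Peg 2: [2]
Peg 3: [4]

After move 4 (2->0):
Peg 0: [2]
Peg 1: [5, 3, 1]
Peg 2: []
Peg 3: [4]

After move 5 (1->3):
Peg 0: [2]
Peg 1: [5, 3]
Peg 2: []
Peg 3: [4, 1]

After move 6 (3->0):
Peg 0: [2, 1]
Peg 1: [5, 3]
Peg 2: []
Peg 3: [4]

After move 7 (1->3):
Peg 0: [2, 1]
Peg 1: [5]
Peg 2: []
Peg 3: [4, 3]

After move 8 (1->2):
Peg 0: [2, 1]
Peg 1: []
Peg 2: [5]
Peg 3: [4, 3]

After move 9 (2->1):
Peg 0: [2, 1]
Peg 1: [5]
Peg 2: []
Peg 3: [4, 3]

After move 10 (3->1):
Peg 0: [2, 1]
Peg 1: [5, 3]
Peg 2: []
Peg 3: [4]

Answer: Peg 0: [2, 1]
Peg 1: [5, 3]
Peg 2: []
Peg 3: [4]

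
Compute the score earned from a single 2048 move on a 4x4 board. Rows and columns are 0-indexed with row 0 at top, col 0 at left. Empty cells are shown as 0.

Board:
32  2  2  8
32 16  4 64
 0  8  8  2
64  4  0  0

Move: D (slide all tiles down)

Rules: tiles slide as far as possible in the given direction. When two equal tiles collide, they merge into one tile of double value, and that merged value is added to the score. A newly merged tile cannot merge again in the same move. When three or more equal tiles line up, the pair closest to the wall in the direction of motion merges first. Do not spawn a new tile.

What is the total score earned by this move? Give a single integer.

Slide down:
col 0: [32, 32, 0, 64] -> [0, 0, 64, 64]  score +64 (running 64)
col 1: [2, 16, 8, 4] -> [2, 16, 8, 4]  score +0 (running 64)
col 2: [2, 4, 8, 0] -> [0, 2, 4, 8]  score +0 (running 64)
col 3: [8, 64, 2, 0] -> [0, 8, 64, 2]  score +0 (running 64)
Board after move:
 0  2  0  0
 0 16  2  8
64  8  4 64
64  4  8  2

Answer: 64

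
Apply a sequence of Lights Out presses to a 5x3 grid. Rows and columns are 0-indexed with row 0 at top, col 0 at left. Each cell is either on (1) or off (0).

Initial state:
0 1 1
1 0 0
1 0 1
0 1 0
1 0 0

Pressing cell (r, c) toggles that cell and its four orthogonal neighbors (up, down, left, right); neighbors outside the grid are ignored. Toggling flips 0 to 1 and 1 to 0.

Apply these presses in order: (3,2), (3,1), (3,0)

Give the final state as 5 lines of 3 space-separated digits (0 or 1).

Answer: 0 1 1
1 0 0
0 1 0
0 0 0
0 1 1

Derivation:
After press 1 at (3,2):
0 1 1
1 0 0
1 0 0
0 0 1
1 0 1

After press 2 at (3,1):
0 1 1
1 0 0
1 1 0
1 1 0
1 1 1

After press 3 at (3,0):
0 1 1
1 0 0
0 1 0
0 0 0
0 1 1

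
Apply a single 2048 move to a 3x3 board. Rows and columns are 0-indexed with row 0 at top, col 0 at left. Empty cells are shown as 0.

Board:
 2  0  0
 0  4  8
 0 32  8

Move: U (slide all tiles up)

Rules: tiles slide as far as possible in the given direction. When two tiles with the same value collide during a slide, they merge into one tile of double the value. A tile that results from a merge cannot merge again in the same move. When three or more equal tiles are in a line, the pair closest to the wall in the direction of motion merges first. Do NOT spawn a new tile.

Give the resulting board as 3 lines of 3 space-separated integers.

Answer:  2  4 16
 0 32  0
 0  0  0

Derivation:
Slide up:
col 0: [2, 0, 0] -> [2, 0, 0]
col 1: [0, 4, 32] -> [4, 32, 0]
col 2: [0, 8, 8] -> [16, 0, 0]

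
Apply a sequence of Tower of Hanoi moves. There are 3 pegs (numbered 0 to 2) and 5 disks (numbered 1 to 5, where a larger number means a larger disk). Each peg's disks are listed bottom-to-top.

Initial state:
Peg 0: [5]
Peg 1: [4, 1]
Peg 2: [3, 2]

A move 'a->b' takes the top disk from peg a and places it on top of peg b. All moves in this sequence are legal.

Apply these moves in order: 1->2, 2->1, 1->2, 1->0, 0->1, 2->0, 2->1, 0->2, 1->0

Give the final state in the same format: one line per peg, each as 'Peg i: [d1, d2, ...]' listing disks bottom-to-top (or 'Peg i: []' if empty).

After move 1 (1->2):
Peg 0: [5]
Peg 1: [4]
Peg 2: [3, 2, 1]

After move 2 (2->1):
Peg 0: [5]
Peg 1: [4, 1]
Peg 2: [3, 2]

After move 3 (1->2):
Peg 0: [5]
Peg 1: [4]
Peg 2: [3, 2, 1]

After move 4 (1->0):
Peg 0: [5, 4]
Peg 1: []
Peg 2: [3, 2, 1]

After move 5 (0->1):
Peg 0: [5]
Peg 1: [4]
Peg 2: [3, 2, 1]

After move 6 (2->0):
Peg 0: [5, 1]
Peg 1: [4]
Peg 2: [3, 2]

After move 7 (2->1):
Peg 0: [5, 1]
Peg 1: [4, 2]
Peg 2: [3]

After move 8 (0->2):
Peg 0: [5]
Peg 1: [4, 2]
Peg 2: [3, 1]

After move 9 (1->0):
Peg 0: [5, 2]
Peg 1: [4]
Peg 2: [3, 1]

Answer: Peg 0: [5, 2]
Peg 1: [4]
Peg 2: [3, 1]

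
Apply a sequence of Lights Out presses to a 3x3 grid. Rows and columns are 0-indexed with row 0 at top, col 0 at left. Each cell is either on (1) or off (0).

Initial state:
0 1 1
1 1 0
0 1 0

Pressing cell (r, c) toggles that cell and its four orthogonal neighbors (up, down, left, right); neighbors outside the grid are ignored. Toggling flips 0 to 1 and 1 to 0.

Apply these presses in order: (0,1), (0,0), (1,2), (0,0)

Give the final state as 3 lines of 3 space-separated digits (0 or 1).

Answer: 1 0 1
1 1 1
0 1 1

Derivation:
After press 1 at (0,1):
1 0 0
1 0 0
0 1 0

After press 2 at (0,0):
0 1 0
0 0 0
0 1 0

After press 3 at (1,2):
0 1 1
0 1 1
0 1 1

After press 4 at (0,0):
1 0 1
1 1 1
0 1 1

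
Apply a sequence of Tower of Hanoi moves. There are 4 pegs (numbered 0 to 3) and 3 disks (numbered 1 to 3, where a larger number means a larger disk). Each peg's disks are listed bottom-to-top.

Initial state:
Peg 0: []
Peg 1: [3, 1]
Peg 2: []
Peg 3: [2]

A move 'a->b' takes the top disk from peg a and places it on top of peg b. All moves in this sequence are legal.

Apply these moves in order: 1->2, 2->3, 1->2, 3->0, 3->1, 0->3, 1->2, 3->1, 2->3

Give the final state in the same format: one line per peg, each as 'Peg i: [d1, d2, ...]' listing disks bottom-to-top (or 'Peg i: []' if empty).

After move 1 (1->2):
Peg 0: []
Peg 1: [3]
Peg 2: [1]
Peg 3: [2]

After move 2 (2->3):
Peg 0: []
Peg 1: [3]
Peg 2: []
Peg 3: [2, 1]

After move 3 (1->2):
Peg 0: []
Peg 1: []
Peg 2: [3]
Peg 3: [2, 1]

After move 4 (3->0):
Peg 0: [1]
Peg 1: []
Peg 2: [3]
Peg 3: [2]

After move 5 (3->1):
Peg 0: [1]
Peg 1: [2]
Peg 2: [3]
Peg 3: []

After move 6 (0->3):
Peg 0: []
Peg 1: [2]
Peg 2: [3]
Peg 3: [1]

After move 7 (1->2):
Peg 0: []
Peg 1: []
Peg 2: [3, 2]
Peg 3: [1]

After move 8 (3->1):
Peg 0: []
Peg 1: [1]
Peg 2: [3, 2]
Peg 3: []

After move 9 (2->3):
Peg 0: []
Peg 1: [1]
Peg 2: [3]
Peg 3: [2]

Answer: Peg 0: []
Peg 1: [1]
Peg 2: [3]
Peg 3: [2]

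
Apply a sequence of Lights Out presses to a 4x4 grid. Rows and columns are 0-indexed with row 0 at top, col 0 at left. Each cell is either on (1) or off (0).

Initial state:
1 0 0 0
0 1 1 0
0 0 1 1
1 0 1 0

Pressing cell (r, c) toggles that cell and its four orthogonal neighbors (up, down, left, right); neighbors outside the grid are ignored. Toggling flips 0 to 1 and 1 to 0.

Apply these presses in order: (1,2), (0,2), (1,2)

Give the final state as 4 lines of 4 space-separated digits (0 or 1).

After press 1 at (1,2):
1 0 1 0
0 0 0 1
0 0 0 1
1 0 1 0

After press 2 at (0,2):
1 1 0 1
0 0 1 1
0 0 0 1
1 0 1 0

After press 3 at (1,2):
1 1 1 1
0 1 0 0
0 0 1 1
1 0 1 0

Answer: 1 1 1 1
0 1 0 0
0 0 1 1
1 0 1 0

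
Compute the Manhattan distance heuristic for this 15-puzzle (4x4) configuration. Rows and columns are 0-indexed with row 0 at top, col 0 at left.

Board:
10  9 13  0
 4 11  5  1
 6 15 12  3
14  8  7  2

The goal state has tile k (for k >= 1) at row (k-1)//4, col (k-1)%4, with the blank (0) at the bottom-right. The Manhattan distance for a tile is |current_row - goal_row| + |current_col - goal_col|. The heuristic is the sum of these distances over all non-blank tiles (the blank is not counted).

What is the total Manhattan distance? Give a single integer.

Tile 10: (0,0)->(2,1) = 3
Tile 9: (0,1)->(2,0) = 3
Tile 13: (0,2)->(3,0) = 5
Tile 4: (1,0)->(0,3) = 4
Tile 11: (1,1)->(2,2) = 2
Tile 5: (1,2)->(1,0) = 2
Tile 1: (1,3)->(0,0) = 4
Tile 6: (2,0)->(1,1) = 2
Tile 15: (2,1)->(3,2) = 2
Tile 12: (2,2)->(2,3) = 1
Tile 3: (2,3)->(0,2) = 3
Tile 14: (3,0)->(3,1) = 1
Tile 8: (3,1)->(1,3) = 4
Tile 7: (3,2)->(1,2) = 2
Tile 2: (3,3)->(0,1) = 5
Sum: 3 + 3 + 5 + 4 + 2 + 2 + 4 + 2 + 2 + 1 + 3 + 1 + 4 + 2 + 5 = 43

Answer: 43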